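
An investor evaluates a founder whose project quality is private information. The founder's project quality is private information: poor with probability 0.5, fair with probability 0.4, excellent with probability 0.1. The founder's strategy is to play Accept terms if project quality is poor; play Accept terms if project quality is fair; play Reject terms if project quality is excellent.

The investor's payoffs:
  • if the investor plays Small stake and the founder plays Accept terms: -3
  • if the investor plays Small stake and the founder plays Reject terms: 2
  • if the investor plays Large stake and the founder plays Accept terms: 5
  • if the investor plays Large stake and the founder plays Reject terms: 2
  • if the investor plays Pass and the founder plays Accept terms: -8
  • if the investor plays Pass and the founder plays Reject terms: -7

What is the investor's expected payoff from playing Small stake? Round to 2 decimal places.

E[Small stake] = 0.5·(-3) + 0.4·(-3) + 0.1·2 = (-1.5) + (-1.2) + 0.2 = -2.5

-2.50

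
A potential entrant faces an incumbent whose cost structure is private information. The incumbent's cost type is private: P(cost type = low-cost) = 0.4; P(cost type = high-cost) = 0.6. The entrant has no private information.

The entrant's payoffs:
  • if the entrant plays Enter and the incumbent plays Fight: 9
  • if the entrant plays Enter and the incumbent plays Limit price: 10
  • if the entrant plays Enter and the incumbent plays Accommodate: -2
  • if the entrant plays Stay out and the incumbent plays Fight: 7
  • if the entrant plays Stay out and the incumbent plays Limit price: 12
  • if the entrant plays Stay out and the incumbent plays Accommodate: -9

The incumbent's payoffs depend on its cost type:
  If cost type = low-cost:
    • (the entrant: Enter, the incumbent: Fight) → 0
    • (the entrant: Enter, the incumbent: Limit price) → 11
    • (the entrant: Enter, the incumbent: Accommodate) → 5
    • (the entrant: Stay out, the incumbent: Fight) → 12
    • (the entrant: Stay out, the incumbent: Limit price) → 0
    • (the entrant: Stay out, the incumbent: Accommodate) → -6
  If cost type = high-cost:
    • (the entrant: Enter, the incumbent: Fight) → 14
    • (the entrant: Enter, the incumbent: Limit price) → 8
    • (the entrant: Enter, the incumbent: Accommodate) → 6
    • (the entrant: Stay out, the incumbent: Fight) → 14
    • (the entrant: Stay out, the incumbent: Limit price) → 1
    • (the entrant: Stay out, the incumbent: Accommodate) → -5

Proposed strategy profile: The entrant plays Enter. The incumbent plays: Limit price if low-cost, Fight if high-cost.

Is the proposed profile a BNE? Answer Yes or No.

The entrant plays Enter: E[Enter] = 0.4·(10) + 0.6·(9) = 9.4; E[Stay out] = 9. Best-responding. ✓
The incumbent (cost type low-cost), facing Enter: Fight gives 0, Limit price gives 11, Accommodate gives 5. Proposed Limit price is best. ✓
The incumbent (cost type high-cost), facing Enter: Fight gives 14, Limit price gives 8, Accommodate gives 6. Proposed Fight is best. ✓

Yes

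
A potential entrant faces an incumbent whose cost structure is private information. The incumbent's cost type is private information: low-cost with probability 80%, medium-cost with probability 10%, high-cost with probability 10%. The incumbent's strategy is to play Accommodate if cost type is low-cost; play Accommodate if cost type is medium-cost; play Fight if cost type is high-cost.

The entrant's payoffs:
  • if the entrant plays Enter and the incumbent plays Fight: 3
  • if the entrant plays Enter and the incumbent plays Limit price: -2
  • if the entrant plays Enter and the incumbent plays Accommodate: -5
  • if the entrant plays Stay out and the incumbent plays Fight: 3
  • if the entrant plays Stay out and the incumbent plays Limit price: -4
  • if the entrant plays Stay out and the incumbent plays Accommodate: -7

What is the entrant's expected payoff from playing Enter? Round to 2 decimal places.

E[Enter] = 0.8·(-5) + 0.1·(-5) + 0.1·3 = (-4) + (-0.5) + 0.3 = -4.2

-4.20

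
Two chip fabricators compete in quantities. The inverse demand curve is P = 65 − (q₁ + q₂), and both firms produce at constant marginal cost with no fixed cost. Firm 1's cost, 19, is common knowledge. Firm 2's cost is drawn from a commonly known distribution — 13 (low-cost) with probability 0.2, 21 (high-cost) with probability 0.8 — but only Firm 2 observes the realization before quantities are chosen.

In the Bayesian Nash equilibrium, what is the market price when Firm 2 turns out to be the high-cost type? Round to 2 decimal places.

35.27

Each type of Firm 2 best-responds to q₁; Firm 1 best-responds to the expected q₂ over Firm 2's types.
Firm 2 with cost c maximizes (65 − (q₁+q₂) − c)·q₂, giving q₂(c) = (65 − c − q₁)/2.
E[c₂] = 0.2·13 + 0.8·21 = 19.4
Firm 1's FOC against E[q₂] yields q₁ = (65 − 2·19 + E[c₂])/3 = (65 − 38 + 19.4)/3 = 15.4667.
q₂(high-cost) = 14.2667, so P = 65 − (15.4667 + 14.2667) = 35.2667.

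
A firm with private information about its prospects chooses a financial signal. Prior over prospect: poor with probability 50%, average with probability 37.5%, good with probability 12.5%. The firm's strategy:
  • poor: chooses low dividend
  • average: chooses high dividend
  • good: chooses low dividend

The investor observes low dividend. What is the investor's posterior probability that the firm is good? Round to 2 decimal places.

P(low dividend) = 0.5·1 + 0.375·0 + 0.125·1 = 0.625
P(good | low dividend) = (0.125·1) / 0.625 = 0.125 / 0.625 = 0.2

0.20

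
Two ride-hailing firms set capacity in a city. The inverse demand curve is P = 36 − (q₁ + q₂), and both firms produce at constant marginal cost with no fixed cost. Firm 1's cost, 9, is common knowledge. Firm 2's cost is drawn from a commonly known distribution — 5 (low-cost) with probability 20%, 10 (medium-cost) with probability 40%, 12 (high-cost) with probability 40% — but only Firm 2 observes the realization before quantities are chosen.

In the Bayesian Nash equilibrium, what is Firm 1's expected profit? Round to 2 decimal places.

Each type of Firm 2 best-responds to q₁; Firm 1 best-responds to the expected q₂ over Firm 2's types.
Firm 2 with cost c maximizes (36 − (q₁+q₂) − c)·q₂, giving q₂(c) = (36 − c − q₁)/2.
E[c₂] = 0.2·5 + 0.4·10 + 0.4·12 = 9.8
Firm 1's FOC against E[q₂] yields q₁ = (36 − 2·9 + E[c₂])/3 = (36 − 18 + 9.8)/3 = 9.26667.
E[P] = 36 − (q₁ + E[q₂]) = 18.2667; Firm 1's expected profit = (E[P] − 9)·q₁ = (18.2667 − 9)·9.26667 = 85.8711.

85.87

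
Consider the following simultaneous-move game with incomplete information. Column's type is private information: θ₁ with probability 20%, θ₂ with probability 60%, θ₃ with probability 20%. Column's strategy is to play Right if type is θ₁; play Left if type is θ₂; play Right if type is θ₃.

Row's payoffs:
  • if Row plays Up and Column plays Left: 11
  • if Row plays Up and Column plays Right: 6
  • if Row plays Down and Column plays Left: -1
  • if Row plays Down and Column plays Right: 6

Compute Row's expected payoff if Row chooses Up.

9

E[Up] = 0.2·6 + 0.6·11 + 0.2·6 = 1.2 + 6.6 + 1.2 = 9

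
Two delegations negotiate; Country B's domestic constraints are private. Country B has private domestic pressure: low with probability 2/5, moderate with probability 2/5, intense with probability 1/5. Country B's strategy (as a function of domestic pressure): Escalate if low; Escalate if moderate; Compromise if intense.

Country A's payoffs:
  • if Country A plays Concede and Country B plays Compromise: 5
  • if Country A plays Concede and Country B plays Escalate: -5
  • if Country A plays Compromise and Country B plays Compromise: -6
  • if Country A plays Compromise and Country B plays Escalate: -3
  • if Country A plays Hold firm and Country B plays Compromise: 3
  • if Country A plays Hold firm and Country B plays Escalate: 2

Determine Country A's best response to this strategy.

Hold firm

Compute Country A's expected payoff for each action, taking the expectation over Country B's type.
E[Concede] = 2/5·(-5) + 2/5·(-5) + 1/5·(5) = -3
E[Compromise] = 2/5·(-3) + 2/5·(-3) + 1/5·(-6) = -18/5
E[Hold firm] = 2/5·(2) + 2/5·(2) + 1/5·(3) = 11/5
Best response: Hold firm (11/5 is the largest).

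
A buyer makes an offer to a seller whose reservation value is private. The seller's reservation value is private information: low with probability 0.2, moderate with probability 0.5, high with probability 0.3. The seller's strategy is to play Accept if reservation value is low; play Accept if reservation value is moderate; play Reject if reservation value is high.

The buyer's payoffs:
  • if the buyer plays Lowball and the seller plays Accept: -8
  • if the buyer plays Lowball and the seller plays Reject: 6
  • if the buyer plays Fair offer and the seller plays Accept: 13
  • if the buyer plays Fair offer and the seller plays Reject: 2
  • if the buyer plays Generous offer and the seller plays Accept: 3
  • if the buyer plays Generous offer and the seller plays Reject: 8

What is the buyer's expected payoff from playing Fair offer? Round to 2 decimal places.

9.70

Take the expectation over the seller's reservation value, weighting each type's action by its prior probability.
E[Fair offer] = 0.2·13 + 0.5·13 + 0.3·2 = 2.6 + 6.5 + 0.6 = 9.7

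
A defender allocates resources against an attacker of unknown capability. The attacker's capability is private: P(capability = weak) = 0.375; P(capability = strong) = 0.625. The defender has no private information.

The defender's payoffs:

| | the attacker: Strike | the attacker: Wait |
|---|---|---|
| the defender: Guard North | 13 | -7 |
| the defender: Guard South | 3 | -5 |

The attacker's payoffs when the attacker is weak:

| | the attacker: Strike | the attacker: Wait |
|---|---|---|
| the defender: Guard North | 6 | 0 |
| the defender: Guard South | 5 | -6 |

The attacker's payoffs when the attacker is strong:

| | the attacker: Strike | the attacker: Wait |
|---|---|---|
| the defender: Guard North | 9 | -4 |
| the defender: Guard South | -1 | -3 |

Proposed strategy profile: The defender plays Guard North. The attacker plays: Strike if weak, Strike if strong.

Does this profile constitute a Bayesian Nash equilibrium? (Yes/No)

A profile is a BNE iff every type of every player is best-responding given beliefs about the other side.
The defender plays Guard North: E[Guard North] = 0.375·(13) + 0.625·(13) = 13; E[Guard South] = 3. Best-responding. ✓
The attacker (capability weak), facing Guard North: Strike gives 6, Wait gives 0. Proposed Strike is best. ✓
The attacker (capability strong), facing Guard North: Strike gives 9, Wait gives -4. Proposed Strike is best. ✓

Yes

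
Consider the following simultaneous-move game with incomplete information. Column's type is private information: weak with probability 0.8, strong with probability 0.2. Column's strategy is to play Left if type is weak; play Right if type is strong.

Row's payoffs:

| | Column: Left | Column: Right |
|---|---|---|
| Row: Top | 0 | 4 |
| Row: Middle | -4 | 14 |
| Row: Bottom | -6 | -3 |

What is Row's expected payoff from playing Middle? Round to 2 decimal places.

-0.40

E[Middle] = 0.8·(-4) + 0.2·14 = (-3.2) + 2.8 = -0.4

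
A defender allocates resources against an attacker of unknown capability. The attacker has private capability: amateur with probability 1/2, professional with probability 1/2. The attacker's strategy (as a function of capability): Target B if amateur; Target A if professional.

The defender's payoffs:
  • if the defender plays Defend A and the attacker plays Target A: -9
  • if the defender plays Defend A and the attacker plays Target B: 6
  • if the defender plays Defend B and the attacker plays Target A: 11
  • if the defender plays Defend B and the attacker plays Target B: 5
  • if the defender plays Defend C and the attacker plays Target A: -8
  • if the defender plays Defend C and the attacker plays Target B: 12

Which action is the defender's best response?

E[Defend A] = 1/2·(6) + 1/2·(-9) = -3/2
E[Defend B] = 1/2·(5) + 1/2·(11) = 8
E[Defend C] = 1/2·(12) + 1/2·(-8) = 2
Best response: Defend B (8 is the largest).

Defend B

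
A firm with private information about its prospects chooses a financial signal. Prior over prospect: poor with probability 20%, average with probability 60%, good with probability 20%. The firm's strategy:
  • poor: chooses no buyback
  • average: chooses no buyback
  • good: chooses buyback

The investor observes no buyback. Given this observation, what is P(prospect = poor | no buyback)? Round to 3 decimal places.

Apply Bayes' rule using the sender's strategy as the likelihood.
P(no buyback) = 0.2·1 + 0.6·1 + 0.2·0 = 0.8
P(poor | no buyback) = (0.2·1) / 0.8 = 0.2 / 0.8 = 0.25

0.250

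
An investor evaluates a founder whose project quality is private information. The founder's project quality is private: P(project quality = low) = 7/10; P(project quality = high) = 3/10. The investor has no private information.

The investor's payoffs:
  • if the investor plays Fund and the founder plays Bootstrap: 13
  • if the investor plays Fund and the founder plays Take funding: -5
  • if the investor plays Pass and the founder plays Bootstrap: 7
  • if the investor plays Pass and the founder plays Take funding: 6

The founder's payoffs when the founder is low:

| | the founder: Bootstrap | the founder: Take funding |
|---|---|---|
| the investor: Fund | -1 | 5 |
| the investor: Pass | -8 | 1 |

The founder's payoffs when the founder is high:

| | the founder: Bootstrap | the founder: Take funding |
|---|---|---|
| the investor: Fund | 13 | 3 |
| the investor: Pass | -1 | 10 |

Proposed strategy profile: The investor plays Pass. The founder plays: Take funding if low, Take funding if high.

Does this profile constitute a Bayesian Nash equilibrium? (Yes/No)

Yes

The investor plays Pass: E[Pass] = 7/10·(6) + 3/10·(6) = 6; E[Fund] = -5. Best-responding. ✓
The founder (project quality low), facing Pass: Bootstrap gives -8, Take funding gives 1. Proposed Take funding is best. ✓
The founder (project quality high), facing Pass: Bootstrap gives -1, Take funding gives 10. Proposed Take funding is best. ✓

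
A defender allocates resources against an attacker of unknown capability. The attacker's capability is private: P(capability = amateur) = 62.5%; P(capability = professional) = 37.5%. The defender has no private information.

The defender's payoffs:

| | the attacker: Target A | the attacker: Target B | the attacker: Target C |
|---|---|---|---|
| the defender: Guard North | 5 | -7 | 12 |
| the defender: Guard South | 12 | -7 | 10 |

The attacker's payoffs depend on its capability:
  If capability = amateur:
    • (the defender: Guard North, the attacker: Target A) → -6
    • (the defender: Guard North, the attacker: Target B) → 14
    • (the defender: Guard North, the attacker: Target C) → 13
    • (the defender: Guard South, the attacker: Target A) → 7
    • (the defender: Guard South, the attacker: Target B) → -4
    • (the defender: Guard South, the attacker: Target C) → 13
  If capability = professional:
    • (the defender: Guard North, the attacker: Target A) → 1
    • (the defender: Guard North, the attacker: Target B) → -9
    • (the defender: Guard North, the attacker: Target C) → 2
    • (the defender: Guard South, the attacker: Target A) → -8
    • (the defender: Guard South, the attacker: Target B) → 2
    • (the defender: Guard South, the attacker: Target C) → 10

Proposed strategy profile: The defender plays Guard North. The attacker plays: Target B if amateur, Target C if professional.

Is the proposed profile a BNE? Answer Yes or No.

Yes

The defender plays Guard North: E[Guard North] = 0.625·(-7) + 0.375·(12) = 0.125; E[Guard South] = -0.625. Best-responding. ✓
The attacker (capability amateur), facing Guard North: Target A gives -6, Target B gives 14, Target C gives 13. Proposed Target B is best. ✓
The attacker (capability professional), facing Guard North: Target A gives 1, Target B gives -9, Target C gives 2. Proposed Target C is best. ✓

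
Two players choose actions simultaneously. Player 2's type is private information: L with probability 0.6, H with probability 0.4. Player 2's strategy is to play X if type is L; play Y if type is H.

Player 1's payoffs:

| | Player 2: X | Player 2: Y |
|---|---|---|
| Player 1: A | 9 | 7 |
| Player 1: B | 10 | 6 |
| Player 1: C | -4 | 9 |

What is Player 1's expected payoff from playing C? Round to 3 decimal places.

Take the expectation over Player 2's type, weighting each type's action by its prior probability.
E[C] = 0.6·(-4) + 0.4·9 = (-2.4) + 3.6 = 1.2

1.200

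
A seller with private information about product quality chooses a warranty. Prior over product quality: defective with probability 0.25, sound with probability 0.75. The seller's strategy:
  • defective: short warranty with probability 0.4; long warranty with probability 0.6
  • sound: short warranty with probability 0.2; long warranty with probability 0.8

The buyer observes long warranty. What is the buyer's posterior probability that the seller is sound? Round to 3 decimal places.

0.800

P(long warranty) = 0.25·0.6 + 0.75·0.8 = 0.75
P(sound | long warranty) = (0.75·0.8) / 0.75 = 0.6 / 0.75 = 0.8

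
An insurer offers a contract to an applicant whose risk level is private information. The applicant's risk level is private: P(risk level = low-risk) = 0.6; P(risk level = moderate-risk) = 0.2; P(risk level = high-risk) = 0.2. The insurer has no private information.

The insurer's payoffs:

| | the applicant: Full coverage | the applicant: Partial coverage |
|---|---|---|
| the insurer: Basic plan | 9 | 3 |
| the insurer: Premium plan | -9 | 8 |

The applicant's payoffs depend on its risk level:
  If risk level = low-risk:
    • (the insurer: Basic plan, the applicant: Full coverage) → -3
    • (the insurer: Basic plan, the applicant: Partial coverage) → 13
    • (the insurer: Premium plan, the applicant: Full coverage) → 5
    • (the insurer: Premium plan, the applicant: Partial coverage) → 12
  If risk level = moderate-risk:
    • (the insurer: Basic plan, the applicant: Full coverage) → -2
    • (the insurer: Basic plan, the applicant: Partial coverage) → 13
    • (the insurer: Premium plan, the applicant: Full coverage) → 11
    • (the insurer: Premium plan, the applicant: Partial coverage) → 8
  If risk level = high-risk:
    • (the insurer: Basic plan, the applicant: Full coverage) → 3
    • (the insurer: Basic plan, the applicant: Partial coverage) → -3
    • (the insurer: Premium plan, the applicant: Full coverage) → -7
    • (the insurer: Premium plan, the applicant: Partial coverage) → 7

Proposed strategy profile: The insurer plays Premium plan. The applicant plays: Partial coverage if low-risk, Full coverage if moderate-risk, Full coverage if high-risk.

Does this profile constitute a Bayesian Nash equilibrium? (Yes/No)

No

The insurer plays Premium plan: E[Premium plan] = 0.6·(8) + 0.2·(-9) + 0.2·(-9) = 1.2; E[Basic plan] = 5.4. Not best-responding. ✗
The applicant (risk level low-risk), facing Premium plan: Full coverage gives 5, Partial coverage gives 12. Proposed Partial coverage is best. ✓
The applicant (risk level moderate-risk), facing Premium plan: Full coverage gives 11, Partial coverage gives 8. Proposed Full coverage is best. ✓
The applicant (risk level high-risk), facing Premium plan: Full coverage gives -7, Partial coverage gives 7. Proposed Full coverage is not best — profitable deviation exists. ✗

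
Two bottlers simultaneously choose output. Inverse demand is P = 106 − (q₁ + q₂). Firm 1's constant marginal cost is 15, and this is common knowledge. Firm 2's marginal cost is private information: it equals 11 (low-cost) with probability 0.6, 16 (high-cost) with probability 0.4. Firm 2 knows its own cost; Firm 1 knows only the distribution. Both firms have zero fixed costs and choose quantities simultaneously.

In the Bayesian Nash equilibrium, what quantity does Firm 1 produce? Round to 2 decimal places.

29.67

Firm 2 with cost c maximizes (106 − (q₁+q₂) − c)·q₂, giving q₂(c) = (106 − c − q₁)/2.
E[c₂] = 0.6·11 + 0.4·16 = 13
Firm 1's FOC against E[q₂] yields q₁ = (106 − 2·15 + E[c₂])/3 = (106 − 30 + 13)/3 = 29.6667.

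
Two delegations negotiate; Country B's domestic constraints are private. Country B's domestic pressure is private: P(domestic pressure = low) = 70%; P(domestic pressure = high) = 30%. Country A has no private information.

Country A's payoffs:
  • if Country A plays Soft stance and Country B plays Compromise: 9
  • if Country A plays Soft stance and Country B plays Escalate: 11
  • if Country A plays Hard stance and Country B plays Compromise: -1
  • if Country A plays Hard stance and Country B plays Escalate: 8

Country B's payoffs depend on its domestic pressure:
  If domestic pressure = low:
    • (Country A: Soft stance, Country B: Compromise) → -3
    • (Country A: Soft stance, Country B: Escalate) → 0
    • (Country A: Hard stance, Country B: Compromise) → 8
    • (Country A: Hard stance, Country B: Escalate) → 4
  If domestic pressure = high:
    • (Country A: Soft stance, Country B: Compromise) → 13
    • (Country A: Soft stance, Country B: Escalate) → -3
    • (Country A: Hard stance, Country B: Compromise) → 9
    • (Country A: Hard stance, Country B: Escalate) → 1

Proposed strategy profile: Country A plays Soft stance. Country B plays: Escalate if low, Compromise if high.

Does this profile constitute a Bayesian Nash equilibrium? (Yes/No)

Yes

Country A plays Soft stance: E[Soft stance] = 0.7·(11) + 0.3·(9) = 10.4; E[Hard stance] = 5.3. Best-responding. ✓
Country B (domestic pressure low), facing Soft stance: Compromise gives -3, Escalate gives 0. Proposed Escalate is best. ✓
Country B (domestic pressure high), facing Soft stance: Compromise gives 13, Escalate gives -3. Proposed Compromise is best. ✓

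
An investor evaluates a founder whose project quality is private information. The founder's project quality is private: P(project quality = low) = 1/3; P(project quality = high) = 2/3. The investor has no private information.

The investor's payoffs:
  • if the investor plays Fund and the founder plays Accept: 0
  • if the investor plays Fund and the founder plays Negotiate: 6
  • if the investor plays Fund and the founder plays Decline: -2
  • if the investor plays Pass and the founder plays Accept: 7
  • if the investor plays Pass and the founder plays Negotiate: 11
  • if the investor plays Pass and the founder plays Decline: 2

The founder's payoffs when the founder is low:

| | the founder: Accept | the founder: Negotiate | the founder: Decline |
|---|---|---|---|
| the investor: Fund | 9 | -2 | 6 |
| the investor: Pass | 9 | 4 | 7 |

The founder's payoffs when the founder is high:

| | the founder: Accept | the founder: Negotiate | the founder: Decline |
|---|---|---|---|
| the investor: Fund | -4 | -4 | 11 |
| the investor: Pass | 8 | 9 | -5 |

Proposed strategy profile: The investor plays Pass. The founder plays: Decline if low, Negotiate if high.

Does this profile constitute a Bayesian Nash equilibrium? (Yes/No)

No

A profile is a BNE iff every type of every player is best-responding given beliefs about the other side.
The investor plays Pass: E[Pass] = 1/3·(2) + 2/3·(11) = 8; E[Fund] = 10/3. Best-responding. ✓
The founder (project quality low), facing Pass: Accept gives 9, Negotiate gives 4, Decline gives 7. Proposed Decline is not best — profitable deviation exists. ✗
The founder (project quality high), facing Pass: Accept gives 8, Negotiate gives 9, Decline gives -5. Proposed Negotiate is best. ✓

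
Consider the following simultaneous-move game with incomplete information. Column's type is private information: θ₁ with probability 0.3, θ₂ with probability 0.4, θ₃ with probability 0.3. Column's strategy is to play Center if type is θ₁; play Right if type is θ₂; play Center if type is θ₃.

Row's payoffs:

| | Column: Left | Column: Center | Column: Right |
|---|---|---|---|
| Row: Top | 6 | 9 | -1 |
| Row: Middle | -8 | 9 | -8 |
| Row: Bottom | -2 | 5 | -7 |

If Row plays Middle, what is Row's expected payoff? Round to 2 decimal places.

2.20

E[Middle] = 0.3·9 + 0.4·(-8) + 0.3·9 = 2.7 + (-3.2) + 2.7 = 2.2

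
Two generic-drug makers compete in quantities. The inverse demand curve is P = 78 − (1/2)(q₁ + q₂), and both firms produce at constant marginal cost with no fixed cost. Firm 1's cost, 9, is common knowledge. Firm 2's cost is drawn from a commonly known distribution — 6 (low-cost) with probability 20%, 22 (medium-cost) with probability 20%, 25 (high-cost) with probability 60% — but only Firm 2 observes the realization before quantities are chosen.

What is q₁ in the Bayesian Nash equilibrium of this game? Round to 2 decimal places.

Type-c best response for Firm 2: q₂(c) = (78 − c) − q₁/2.
Firm 1 maximizes expected profit; its first-order condition is 78 − q₁ − (1/2)E[q₂] − 9 = 0.
Substituting E[q₂] and solving: E[c₂] = 20.6, so q₁ = (78 − 2·9 + 20.6)/(3/2) = 53.7333.

53.73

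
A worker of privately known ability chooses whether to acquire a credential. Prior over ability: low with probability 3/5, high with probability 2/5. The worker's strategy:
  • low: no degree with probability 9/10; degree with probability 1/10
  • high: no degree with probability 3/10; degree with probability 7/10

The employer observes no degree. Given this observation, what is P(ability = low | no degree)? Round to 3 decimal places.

0.818

P(no degree) = (3/5)·(9/10) + (2/5)·(3/10) = 33/50
P(low | no degree) = ((3/5)·(9/10)) / (33/50) = (27/50) / (33/50) = 9/11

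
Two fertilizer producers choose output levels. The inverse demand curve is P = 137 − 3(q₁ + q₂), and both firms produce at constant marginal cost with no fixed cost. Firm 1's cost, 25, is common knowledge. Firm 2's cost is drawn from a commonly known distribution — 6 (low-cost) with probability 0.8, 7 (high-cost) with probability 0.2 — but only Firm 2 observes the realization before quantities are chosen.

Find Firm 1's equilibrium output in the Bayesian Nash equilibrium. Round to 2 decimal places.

Type-c best response for Firm 2: q₂(c) = (137 − c)/6 − q₁/2.
Firm 1 maximizes expected profit; its first-order condition is 137 − 6q₁ − 3E[q₂] − 25 = 0.
Substituting E[q₂] and solving: E[c₂] = 6.2, so q₁ = (137 − 2·25 + 6.2)/9 = 10.3556.

10.36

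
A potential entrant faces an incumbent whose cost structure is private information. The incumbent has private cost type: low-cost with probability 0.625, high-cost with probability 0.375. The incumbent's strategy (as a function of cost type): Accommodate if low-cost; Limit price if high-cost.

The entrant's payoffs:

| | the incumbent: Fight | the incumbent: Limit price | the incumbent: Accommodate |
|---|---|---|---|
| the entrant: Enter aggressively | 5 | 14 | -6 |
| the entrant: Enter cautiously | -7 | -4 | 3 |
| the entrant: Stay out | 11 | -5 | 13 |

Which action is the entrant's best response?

Compute the entrant's expected payoff for each action, taking the expectation over the incumbent's type.
E[Enter aggressively] = 0.625·(-6) + 0.375·(14) = 1.5
E[Enter cautiously] = 0.625·(3) + 0.375·(-4) = 0.375
E[Stay out] = 0.625·(13) + 0.375·(-5) = 6.25
Best response: Stay out (6.25 is the largest).

Stay out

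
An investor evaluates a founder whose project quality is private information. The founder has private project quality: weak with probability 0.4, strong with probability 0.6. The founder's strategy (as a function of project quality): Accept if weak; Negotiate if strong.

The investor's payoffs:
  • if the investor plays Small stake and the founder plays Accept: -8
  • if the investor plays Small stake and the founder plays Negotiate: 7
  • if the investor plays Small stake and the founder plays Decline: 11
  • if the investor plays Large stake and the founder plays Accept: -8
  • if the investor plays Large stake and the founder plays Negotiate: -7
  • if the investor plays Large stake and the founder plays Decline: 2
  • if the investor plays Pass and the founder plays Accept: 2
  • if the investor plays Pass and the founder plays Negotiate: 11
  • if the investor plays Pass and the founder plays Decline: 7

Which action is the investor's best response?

Pass

E[Small stake] = 0.4·(-8) + 0.6·(7) = 1
E[Large stake] = 0.4·(-8) + 0.6·(-7) = -7.4
E[Pass] = 0.4·(2) + 0.6·(11) = 7.4
Best response: Pass (7.4 is the largest).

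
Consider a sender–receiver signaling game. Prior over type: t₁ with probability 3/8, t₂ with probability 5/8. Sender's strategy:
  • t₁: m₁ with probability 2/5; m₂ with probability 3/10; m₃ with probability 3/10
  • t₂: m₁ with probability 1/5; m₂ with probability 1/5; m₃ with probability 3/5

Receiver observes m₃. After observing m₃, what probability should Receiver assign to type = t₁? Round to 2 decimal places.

0.23

P(m₃) = (3/8)·(3/10) + (5/8)·(3/5) = 39/80
P(t₁ | m₃) = ((3/8)·(3/10)) / (39/80) = (9/80) / (39/80) = 3/13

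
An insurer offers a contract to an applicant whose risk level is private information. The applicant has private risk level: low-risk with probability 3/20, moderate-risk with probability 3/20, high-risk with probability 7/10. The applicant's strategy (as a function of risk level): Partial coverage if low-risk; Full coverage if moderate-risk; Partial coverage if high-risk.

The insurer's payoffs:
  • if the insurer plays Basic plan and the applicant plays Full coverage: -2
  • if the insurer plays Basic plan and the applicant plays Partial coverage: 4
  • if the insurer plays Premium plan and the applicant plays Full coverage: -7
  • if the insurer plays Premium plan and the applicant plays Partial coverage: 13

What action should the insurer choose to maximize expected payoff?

Premium plan

Compute the insurer's expected payoff for each action, taking the expectation over the applicant's type.
E[Basic plan] = 3/20·(4) + 3/20·(-2) + 7/10·(4) = 31/10
E[Premium plan] = 3/20·(13) + 3/20·(-7) + 7/10·(13) = 10
Best response: Premium plan (10 is the largest).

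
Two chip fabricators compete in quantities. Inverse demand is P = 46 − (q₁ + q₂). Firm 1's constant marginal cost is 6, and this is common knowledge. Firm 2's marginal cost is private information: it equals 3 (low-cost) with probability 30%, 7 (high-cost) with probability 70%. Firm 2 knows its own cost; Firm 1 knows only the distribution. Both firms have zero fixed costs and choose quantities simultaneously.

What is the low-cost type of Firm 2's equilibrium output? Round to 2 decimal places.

14.87

Type-c best response for Firm 2: q₂(c) = (46 − c)/2 − q₁/2.
Firm 1 maximizes expected profit; its first-order condition is 46 − 2q₁ − E[q₂] − 6 = 0.
Substituting E[q₂] and solving: E[c₂] = 5.8, so q₁ = (46 − 2·6 + 5.8)/3 = 13.2667.
q₂(low-cost) = (46 − 3 − 13.2667)/2 = 14.8667.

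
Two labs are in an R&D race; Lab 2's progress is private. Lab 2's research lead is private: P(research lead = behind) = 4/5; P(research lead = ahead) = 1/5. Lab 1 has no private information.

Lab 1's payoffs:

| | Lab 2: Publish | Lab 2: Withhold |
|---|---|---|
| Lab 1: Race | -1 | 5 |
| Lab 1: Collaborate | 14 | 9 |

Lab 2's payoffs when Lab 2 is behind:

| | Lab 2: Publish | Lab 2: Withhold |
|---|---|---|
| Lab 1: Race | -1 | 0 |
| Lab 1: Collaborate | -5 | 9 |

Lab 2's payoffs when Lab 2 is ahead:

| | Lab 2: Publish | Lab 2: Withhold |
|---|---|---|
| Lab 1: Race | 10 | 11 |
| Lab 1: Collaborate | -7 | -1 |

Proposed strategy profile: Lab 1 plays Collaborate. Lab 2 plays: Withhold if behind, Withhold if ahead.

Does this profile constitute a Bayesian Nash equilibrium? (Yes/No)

Yes

Lab 1 plays Collaborate: E[Collaborate] = 4/5·(9) + 1/5·(9) = 9; E[Race] = 5. Best-responding. ✓
Lab 2 (research lead behind), facing Collaborate: Publish gives -5, Withhold gives 9. Proposed Withhold is best. ✓
Lab 2 (research lead ahead), facing Collaborate: Publish gives -7, Withhold gives -1. Proposed Withhold is best. ✓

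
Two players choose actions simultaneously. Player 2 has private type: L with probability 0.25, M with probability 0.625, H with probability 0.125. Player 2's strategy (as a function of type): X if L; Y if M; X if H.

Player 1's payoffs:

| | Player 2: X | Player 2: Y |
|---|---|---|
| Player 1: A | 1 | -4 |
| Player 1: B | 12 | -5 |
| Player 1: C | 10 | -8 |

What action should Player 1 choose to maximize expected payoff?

B

Compute Player 1's expected payoff for each action, taking the expectation over Player 2's type.
E[A] = 0.25·(1) + 0.625·(-4) + 0.125·(1) = -2.125
E[B] = 0.25·(12) + 0.625·(-5) + 0.125·(12) = 1.375
E[C] = 0.25·(10) + 0.625·(-8) + 0.125·(10) = -1.25
Best response: B (1.375 is the largest).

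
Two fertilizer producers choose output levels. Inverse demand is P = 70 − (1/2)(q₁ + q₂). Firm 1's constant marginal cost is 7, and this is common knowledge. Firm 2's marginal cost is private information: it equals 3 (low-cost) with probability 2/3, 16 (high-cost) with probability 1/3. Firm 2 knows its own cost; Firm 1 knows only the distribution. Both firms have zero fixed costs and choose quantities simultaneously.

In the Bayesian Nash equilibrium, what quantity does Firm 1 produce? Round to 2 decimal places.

Type-c best response for Firm 2: q₂(c) = (70 − c) − q₁/2.
Firm 1 maximizes expected profit; its first-order condition is 70 − q₁ − (1/2)E[q₂] − 7 = 0.
Substituting E[q₂] and solving: E[c₂] = 7.33333, so q₁ = (70 − 2·7 + 7.33333)/(3/2) = 42.2222.

42.22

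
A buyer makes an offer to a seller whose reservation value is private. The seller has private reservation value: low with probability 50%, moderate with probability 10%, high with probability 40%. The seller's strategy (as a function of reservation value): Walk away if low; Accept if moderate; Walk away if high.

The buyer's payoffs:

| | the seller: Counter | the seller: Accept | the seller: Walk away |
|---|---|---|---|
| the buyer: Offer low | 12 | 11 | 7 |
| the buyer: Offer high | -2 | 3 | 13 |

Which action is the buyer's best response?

Compute the buyer's expected payoff for each action, taking the expectation over the seller's type.
E[Offer low] = 0.5·(7) + 0.1·(11) + 0.4·(7) = 7.4
E[Offer high] = 0.5·(13) + 0.1·(3) + 0.4·(13) = 12
Best response: Offer high (12 is the largest).

Offer high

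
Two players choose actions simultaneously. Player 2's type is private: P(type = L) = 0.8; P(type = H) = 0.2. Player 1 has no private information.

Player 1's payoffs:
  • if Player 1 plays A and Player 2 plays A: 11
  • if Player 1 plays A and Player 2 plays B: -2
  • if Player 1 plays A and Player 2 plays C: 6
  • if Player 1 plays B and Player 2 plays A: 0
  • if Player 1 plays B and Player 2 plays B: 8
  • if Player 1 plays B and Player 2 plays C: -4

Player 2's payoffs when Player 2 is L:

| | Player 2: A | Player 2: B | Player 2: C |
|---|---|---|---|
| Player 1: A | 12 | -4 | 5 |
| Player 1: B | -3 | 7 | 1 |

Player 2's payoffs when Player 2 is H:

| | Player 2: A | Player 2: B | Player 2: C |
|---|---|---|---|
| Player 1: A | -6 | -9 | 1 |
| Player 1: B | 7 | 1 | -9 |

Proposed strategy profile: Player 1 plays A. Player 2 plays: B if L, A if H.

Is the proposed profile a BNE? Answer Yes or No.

Player 1 plays A: E[A] = 0.8·(-2) + 0.2·(11) = 0.6; E[B] = 6.4. Not best-responding. ✗
Player 2 (type L), facing A: A gives 12, B gives -4, C gives 5. Proposed B is not best — profitable deviation exists. ✗
Player 2 (type H), facing A: A gives -6, B gives -9, C gives 1. Proposed A is not best — profitable deviation exists. ✗

No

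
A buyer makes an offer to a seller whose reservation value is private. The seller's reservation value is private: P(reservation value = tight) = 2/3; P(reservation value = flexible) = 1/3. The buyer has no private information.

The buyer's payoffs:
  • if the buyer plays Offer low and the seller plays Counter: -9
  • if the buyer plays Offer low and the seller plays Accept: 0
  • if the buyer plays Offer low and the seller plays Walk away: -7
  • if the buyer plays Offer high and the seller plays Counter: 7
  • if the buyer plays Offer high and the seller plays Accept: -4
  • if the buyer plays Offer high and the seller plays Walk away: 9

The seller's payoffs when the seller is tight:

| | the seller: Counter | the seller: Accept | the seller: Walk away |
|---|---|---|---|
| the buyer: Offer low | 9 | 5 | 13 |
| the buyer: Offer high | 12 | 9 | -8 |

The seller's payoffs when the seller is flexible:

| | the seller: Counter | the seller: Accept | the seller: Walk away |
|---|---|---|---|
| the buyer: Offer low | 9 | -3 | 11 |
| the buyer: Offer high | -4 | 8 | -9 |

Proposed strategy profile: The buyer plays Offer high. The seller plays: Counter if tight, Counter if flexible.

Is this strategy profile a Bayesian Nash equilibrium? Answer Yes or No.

A profile is a BNE iff every type of every player is best-responding given beliefs about the other side.
The buyer plays Offer high: E[Offer high] = 2/3·(7) + 1/3·(7) = 7; E[Offer low] = -9. Best-responding. ✓
The seller (reservation value tight), facing Offer high: Counter gives 12, Accept gives 9, Walk away gives -8. Proposed Counter is best. ✓
The seller (reservation value flexible), facing Offer high: Counter gives -4, Accept gives 8, Walk away gives -9. Proposed Counter is not best — profitable deviation exists. ✗

No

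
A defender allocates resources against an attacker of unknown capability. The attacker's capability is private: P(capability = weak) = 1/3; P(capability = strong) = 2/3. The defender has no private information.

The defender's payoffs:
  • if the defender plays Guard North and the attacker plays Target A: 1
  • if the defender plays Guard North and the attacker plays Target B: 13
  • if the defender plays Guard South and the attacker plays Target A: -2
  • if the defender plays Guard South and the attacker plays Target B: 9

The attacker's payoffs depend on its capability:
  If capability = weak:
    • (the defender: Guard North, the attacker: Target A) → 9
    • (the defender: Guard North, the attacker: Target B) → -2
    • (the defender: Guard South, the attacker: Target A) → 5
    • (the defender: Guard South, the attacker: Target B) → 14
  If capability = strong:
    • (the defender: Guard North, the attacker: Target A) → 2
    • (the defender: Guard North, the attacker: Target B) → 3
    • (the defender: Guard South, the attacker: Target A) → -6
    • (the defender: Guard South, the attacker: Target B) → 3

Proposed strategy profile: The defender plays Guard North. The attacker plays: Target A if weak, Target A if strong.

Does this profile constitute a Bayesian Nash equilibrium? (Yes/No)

No

A profile is a BNE iff every type of every player is best-responding given beliefs about the other side.
The defender plays Guard North: E[Guard North] = 1/3·(1) + 2/3·(1) = 1; E[Guard South] = -2. Best-responding. ✓
The attacker (capability weak), facing Guard North: Target A gives 9, Target B gives -2. Proposed Target A is best. ✓
The attacker (capability strong), facing Guard North: Target A gives 2, Target B gives 3. Proposed Target A is not best — profitable deviation exists. ✗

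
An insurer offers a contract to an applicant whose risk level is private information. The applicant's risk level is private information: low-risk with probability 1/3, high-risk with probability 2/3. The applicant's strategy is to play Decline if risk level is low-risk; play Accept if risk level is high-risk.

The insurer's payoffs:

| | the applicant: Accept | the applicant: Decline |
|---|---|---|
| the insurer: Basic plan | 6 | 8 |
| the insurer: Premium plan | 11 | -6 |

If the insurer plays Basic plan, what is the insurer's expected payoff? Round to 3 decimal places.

E[Basic plan] = 1/3·8 + 2/3·6 = 8/3 + 4 = 20/3

6.667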